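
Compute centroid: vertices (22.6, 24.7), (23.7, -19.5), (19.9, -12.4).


Centroid = ((x_A+x_B+x_C)/3, (y_A+y_B+y_C)/3)
= ((22.6+23.7+19.9)/3, (24.7+(-19.5)+(-12.4))/3)
= (22.0667, -2.4)

(22.0667, -2.4)


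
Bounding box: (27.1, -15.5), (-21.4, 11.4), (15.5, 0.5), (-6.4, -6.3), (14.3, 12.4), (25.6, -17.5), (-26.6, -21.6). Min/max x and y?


x range: [-26.6, 27.1]
y range: [-21.6, 12.4]
Bounding box: (-26.6,-21.6) to (27.1,12.4)

(-26.6,-21.6) to (27.1,12.4)


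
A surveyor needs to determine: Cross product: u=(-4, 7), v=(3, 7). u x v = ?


u x v = u_x*v_y - u_y*v_x = (-4)*7 - 7*3
= (-28) - 21 = -49

-49


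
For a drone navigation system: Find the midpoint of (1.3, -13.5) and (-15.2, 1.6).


M = ((1.3+(-15.2))/2, ((-13.5)+1.6)/2)
= (-6.95, -5.95)

(-6.95, -5.95)


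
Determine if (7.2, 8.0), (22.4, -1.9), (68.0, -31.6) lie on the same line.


Cross product: (22.4-7.2)*((-31.6)-8) - ((-1.9)-8)*(68-7.2)
= 0

Yes, collinear


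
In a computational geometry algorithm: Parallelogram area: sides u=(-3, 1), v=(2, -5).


|u x v| = |(-3)*(-5) - 1*2|
= |15 - 2| = 13

13


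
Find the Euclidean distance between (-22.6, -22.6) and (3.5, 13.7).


dx=26.1, dy=36.3
d^2 = 26.1^2 + 36.3^2 = 1998.9
d = sqrt(1998.9) = 44.7091

44.7091


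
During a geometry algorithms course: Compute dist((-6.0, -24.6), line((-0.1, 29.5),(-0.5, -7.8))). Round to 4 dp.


|cross product| = 198.43
|line direction| = sqrt(1391.45) = 37.3021
Distance = 198.43/sqrt(1391.45) = 5.3195

5.3195


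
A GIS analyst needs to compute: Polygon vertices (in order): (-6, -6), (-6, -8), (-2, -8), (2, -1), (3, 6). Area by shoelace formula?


Shoelace sum: ((-6)*(-8) - (-6)*(-6)) + ((-6)*(-8) - (-2)*(-8)) + ((-2)*(-1) - 2*(-8)) + (2*6 - 3*(-1)) + (3*(-6) - (-6)*6)
= 95
Area = |95|/2 = 47.5

47.5


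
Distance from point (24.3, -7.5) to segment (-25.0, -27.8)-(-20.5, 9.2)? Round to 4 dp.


Project P onto AB: t = 0.7003 (clamped to [0,1])
Closest point on segment: (-21.8485, -1.8873)
Distance: 46.4885

46.4885


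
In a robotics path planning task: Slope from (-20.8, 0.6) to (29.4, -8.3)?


slope = (y2-y1)/(x2-x1) = ((-8.3)-0.6)/(29.4-(-20.8)) = (-8.9)/50.2 = -0.1773

-0.1773


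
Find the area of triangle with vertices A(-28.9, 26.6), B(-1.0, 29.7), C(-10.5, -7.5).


Area = |x_A(y_B-y_C) + x_B(y_C-y_A) + x_C(y_A-y_B)|/2
= |(-1075.08) + 34.1 + 32.55|/2
= 1008.43/2 = 504.215

504.215


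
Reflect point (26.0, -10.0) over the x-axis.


Reflection over x-axis: (x,y) -> (x,-y)
(26, -10) -> (26, 10)

(26, 10)


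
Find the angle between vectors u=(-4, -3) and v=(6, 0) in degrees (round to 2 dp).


u.v = -24, |u| = sqrt(25) = 5, |v| = sqrt(36) = 6
cos(theta) = u.v/(|u||v|) = -24/sqrt(900) = -0.8
theta = acos(-0.8) = 143.13 degrees

143.13 degrees


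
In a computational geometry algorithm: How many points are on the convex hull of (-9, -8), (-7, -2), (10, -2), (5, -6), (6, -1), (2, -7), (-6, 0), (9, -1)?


Convex hull vertices (CCW): (-9, -8), (2, -7), (5, -6), (10, -2), (9, -1), (-6, 0), (-7, -2)
Count = 7

7


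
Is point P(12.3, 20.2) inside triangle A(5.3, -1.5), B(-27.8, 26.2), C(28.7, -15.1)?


Cross products: AB x AP = -912.17, BC x BP = 1317.13, CA x CP = -602.98
All same sign? no

No, outside


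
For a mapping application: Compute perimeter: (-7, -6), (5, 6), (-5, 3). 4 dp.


Sides: (-7, -6)->(5, 6): sqrt(288) = 16.970563, (5, 6)->(-5, 3): sqrt(109) = 10.440307, (-5, 3)->(-7, -6): sqrt(85) = 9.219544
Sum = 36.630414
Perimeter = 36.6304

36.6304


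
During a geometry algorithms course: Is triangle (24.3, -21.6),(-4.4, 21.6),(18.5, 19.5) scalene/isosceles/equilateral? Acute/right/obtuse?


Side lengths squared: AB^2=2689.93, BC^2=528.82, CA^2=1722.85
Sorted: [528.82, 1722.85, 2689.93]
By sides: Scalene, By angles: Obtuse

Scalene, Obtuse


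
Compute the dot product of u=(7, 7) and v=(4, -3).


u . v = u_x*v_x + u_y*v_y = 7*4 + 7*(-3)
= 28 + (-21) = 7

7


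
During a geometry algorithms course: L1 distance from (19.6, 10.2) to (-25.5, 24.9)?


|19.6-(-25.5)| + |10.2-24.9| = 45.1 + 14.7 = 59.8

59.8


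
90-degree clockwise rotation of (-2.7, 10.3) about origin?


90° CW: (x,y) -> (y, -x)
(-2.7,10.3) -> (10.3, 2.7)

(10.3, 2.7)


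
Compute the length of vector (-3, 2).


|u| = sqrt((-3)^2 + 2^2) = sqrt(13) = 3.6056

3.6056


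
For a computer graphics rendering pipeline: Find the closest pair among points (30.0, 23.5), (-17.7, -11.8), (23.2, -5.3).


d(P0,P1) = 59.3412, d(P0,P2) = 29.5919, d(P1,P2) = 41.4133
Closest: P0 and P2

Closest pair: (30.0, 23.5) and (23.2, -5.3), distance = 29.5919


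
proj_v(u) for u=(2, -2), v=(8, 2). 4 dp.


u.v = 12, |v| = sqrt(68) = 8.2462
Scalar projection = u.v / |v| = 12 / sqrt(68) = 1.4552

1.4552


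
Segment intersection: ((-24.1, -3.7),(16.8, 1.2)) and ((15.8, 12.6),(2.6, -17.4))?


Cross products: d1=-981.84, d2=180.48, d3=471.16, d4=-691.16
d1*d2 < 0 and d3*d4 < 0? yes

Yes, they intersect


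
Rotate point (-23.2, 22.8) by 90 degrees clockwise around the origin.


90° CW: (x,y) -> (y, -x)
(-23.2,22.8) -> (22.8, 23.2)

(22.8, 23.2)


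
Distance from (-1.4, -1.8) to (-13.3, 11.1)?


dx=-11.9, dy=12.9
d^2 = (-11.9)^2 + 12.9^2 = 308.02
d = sqrt(308.02) = 17.5505

17.5505


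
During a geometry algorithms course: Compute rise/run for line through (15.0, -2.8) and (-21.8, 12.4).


slope = (y2-y1)/(x2-x1) = (12.4-(-2.8))/((-21.8)-15) = 15.2/(-36.8) = -0.413

-0.413


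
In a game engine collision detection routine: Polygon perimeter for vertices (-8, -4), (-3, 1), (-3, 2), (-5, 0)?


Sides: (-8, -4)->(-3, 1): sqrt(50) = 7.071068, (-3, 1)->(-3, 2): sqrt(1) = 1, (-3, 2)->(-5, 0): sqrt(8) = 2.828427, (-5, 0)->(-8, -4): sqrt(25) = 5
Sum = 15.899495
Perimeter = 15.8995

15.8995


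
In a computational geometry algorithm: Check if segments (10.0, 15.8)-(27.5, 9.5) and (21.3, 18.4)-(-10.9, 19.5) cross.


Cross products: d1=96.15, d2=279.76, d3=116.69, d4=-66.92
d1*d2 < 0 and d3*d4 < 0? no

No, they don't intersect


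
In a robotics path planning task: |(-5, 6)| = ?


|u| = sqrt((-5)^2 + 6^2) = sqrt(61) = 7.8102

7.8102


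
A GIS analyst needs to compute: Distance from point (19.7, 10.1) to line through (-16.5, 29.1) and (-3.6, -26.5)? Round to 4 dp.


|cross product| = 1767.62
|line direction| = sqrt(3257.77) = 57.0769
Distance = 1767.62/sqrt(3257.77) = 30.9691

30.9691


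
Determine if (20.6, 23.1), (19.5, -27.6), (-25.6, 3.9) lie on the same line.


Cross product: (19.5-20.6)*(3.9-23.1) - ((-27.6)-23.1)*((-25.6)-20.6)
= -2321.22

No, not collinear


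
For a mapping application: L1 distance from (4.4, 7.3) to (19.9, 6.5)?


|4.4-19.9| + |7.3-6.5| = 15.5 + 0.8 = 16.3

16.3


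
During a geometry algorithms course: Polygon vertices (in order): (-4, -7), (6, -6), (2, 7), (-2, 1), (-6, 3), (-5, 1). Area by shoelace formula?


Shoelace sum: ((-4)*(-6) - 6*(-7)) + (6*7 - 2*(-6)) + (2*1 - (-2)*7) + ((-2)*3 - (-6)*1) + ((-6)*1 - (-5)*3) + ((-5)*(-7) - (-4)*1)
= 184
Area = |184|/2 = 92

92


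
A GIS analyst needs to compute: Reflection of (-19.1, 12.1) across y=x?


Reflection over y=x: (x,y) -> (y,x)
(-19.1, 12.1) -> (12.1, -19.1)

(12.1, -19.1)


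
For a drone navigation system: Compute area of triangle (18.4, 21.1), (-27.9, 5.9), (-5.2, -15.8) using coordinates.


Area = |x_A(y_B-y_C) + x_B(y_C-y_A) + x_C(y_A-y_B)|/2
= |399.28 + 1029.51 + (-79.04)|/2
= 1349.75/2 = 674.875

674.875


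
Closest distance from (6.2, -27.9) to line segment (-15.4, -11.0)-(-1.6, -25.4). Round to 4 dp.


Project P onto AB: t = 1 (clamped to [0,1])
Closest point on segment: (-1.6, -25.4)
Distance: 8.1908

8.1908


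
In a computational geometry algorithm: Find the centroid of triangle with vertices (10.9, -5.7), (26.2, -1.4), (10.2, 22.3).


Centroid = ((x_A+x_B+x_C)/3, (y_A+y_B+y_C)/3)
= ((10.9+26.2+10.2)/3, ((-5.7)+(-1.4)+22.3)/3)
= (15.7667, 5.0667)

(15.7667, 5.0667)


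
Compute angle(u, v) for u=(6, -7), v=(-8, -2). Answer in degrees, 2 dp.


u.v = -34, |u| = sqrt(85) = 9.2195, |v| = sqrt(68) = 8.2462
cos(theta) = u.v/(|u||v|) = -34/sqrt(5780) = -0.447214
theta = acos(-0.447214) = 116.57 degrees

116.57 degrees


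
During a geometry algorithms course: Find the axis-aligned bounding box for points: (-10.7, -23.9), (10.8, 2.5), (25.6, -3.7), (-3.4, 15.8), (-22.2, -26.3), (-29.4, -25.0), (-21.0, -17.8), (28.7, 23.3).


x range: [-29.4, 28.7]
y range: [-26.3, 23.3]
Bounding box: (-29.4,-26.3) to (28.7,23.3)

(-29.4,-26.3) to (28.7,23.3)


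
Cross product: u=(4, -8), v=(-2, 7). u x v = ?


u x v = u_x*v_y - u_y*v_x = 4*7 - (-8)*(-2)
= 28 - 16 = 12

12


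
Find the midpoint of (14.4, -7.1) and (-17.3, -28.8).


M = ((14.4+(-17.3))/2, ((-7.1)+(-28.8))/2)
= (-1.45, -17.95)

(-1.45, -17.95)


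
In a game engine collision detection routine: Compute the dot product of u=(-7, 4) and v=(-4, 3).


u . v = u_x*v_x + u_y*v_y = (-7)*(-4) + 4*3
= 28 + 12 = 40

40


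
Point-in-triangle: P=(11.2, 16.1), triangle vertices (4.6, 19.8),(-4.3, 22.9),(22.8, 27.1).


Cross products: AB x AP = 12.47, BC x BP = -249.38, CA x CP = 115.52
All same sign? no

No, outside


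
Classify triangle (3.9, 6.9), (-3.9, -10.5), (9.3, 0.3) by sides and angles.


Side lengths squared: AB^2=363.6, BC^2=290.88, CA^2=72.72
Sorted: [72.72, 290.88, 363.6]
By sides: Scalene, By angles: Right

Scalene, Right


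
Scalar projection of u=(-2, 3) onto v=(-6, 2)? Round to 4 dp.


u.v = 18, |v| = sqrt(40) = 6.3246
Scalar projection = u.v / |v| = 18 / sqrt(40) = 2.846

2.846


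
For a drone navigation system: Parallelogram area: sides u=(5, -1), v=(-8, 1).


|u x v| = |5*1 - (-1)*(-8)|
= |5 - 8| = 3

3


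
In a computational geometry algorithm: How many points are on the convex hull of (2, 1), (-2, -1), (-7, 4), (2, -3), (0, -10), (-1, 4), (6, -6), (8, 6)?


Convex hull vertices (CCW): (-7, 4), (0, -10), (6, -6), (8, 6)
Count = 4

4


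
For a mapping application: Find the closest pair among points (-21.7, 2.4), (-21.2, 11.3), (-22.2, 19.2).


d(P0,P1) = 8.914, d(P0,P2) = 16.8074, d(P1,P2) = 7.963
Closest: P1 and P2

Closest pair: (-21.2, 11.3) and (-22.2, 19.2), distance = 7.963


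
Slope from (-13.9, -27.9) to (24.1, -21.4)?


slope = (y2-y1)/(x2-x1) = ((-21.4)-(-27.9))/(24.1-(-13.9)) = 6.5/38 = 0.1711

0.1711


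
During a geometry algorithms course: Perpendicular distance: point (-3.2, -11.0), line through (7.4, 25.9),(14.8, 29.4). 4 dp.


|cross product| = 235.96
|line direction| = sqrt(67.01) = 8.186
Distance = 235.96/sqrt(67.01) = 28.825

28.825


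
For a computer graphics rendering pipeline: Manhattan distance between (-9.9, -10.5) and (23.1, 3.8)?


|(-9.9)-23.1| + |(-10.5)-3.8| = 33 + 14.3 = 47.3

47.3


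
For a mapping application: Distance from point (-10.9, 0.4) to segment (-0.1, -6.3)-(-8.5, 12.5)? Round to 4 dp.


Project P onto AB: t = 0.511 (clamped to [0,1])
Closest point on segment: (-4.3927, 3.3075)
Distance: 7.1273

7.1273


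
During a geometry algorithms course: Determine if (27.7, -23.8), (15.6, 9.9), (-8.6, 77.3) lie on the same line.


Cross product: (15.6-27.7)*(77.3-(-23.8)) - (9.9-(-23.8))*((-8.6)-27.7)
= 0

Yes, collinear


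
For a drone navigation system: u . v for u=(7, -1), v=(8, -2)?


u . v = u_x*v_x + u_y*v_y = 7*8 + (-1)*(-2)
= 56 + 2 = 58

58


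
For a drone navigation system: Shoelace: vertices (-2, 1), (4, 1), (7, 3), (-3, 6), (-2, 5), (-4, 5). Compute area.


Shoelace sum: ((-2)*1 - 4*1) + (4*3 - 7*1) + (7*6 - (-3)*3) + ((-3)*5 - (-2)*6) + ((-2)*5 - (-4)*5) + ((-4)*1 - (-2)*5)
= 63
Area = |63|/2 = 31.5

31.5


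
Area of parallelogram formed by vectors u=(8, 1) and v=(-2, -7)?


|u x v| = |8*(-7) - 1*(-2)|
= |(-56) - (-2)| = 54

54


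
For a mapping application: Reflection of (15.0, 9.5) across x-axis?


Reflection over x-axis: (x,y) -> (x,-y)
(15, 9.5) -> (15, -9.5)

(15, -9.5)


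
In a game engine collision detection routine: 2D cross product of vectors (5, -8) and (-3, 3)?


u x v = u_x*v_y - u_y*v_x = 5*3 - (-8)*(-3)
= 15 - 24 = -9

-9


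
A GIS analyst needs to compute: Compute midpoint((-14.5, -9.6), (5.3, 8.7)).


M = (((-14.5)+5.3)/2, ((-9.6)+8.7)/2)
= (-4.6, -0.45)

(-4.6, -0.45)


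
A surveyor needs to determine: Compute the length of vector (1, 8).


|u| = sqrt(1^2 + 8^2) = sqrt(65) = 8.0623

8.0623


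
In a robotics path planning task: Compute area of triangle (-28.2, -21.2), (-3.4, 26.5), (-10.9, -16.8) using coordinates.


Area = |x_A(y_B-y_C) + x_B(y_C-y_A) + x_C(y_A-y_B)|/2
= |(-1221.06) + (-14.96) + 519.93|/2
= 716.09/2 = 358.045

358.045


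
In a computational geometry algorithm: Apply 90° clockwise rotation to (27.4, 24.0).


90° CW: (x,y) -> (y, -x)
(27.4,24) -> (24, -27.4)

(24, -27.4)


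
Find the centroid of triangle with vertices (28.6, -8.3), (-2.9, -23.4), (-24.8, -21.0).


Centroid = ((x_A+x_B+x_C)/3, (y_A+y_B+y_C)/3)
= ((28.6+(-2.9)+(-24.8))/3, ((-8.3)+(-23.4)+(-21))/3)
= (0.3, -17.5667)

(0.3, -17.5667)


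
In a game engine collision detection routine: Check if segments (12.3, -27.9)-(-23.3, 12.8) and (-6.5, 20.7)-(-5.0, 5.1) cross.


Cross products: d1=220.38, d2=-273.93, d3=-965, d4=-470.69
d1*d2 < 0 and d3*d4 < 0? no

No, they don't intersect


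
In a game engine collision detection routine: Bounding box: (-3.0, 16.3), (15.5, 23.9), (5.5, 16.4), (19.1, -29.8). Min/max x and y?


x range: [-3, 19.1]
y range: [-29.8, 23.9]
Bounding box: (-3,-29.8) to (19.1,23.9)

(-3,-29.8) to (19.1,23.9)


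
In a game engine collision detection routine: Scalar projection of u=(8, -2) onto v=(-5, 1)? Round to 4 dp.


u.v = -42, |v| = sqrt(26) = 5.099
Scalar projection = u.v / |v| = -42 / sqrt(26) = -8.2369

-8.2369


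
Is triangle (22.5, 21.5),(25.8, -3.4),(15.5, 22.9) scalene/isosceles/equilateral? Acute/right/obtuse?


Side lengths squared: AB^2=630.9, BC^2=797.78, CA^2=50.96
Sorted: [50.96, 630.9, 797.78]
By sides: Scalene, By angles: Obtuse

Scalene, Obtuse


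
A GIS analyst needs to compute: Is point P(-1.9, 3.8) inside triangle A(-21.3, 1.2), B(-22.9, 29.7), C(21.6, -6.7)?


Cross products: AB x AP = -557.06, BC x BP = -388.15, CA x CP = -264.8
All same sign? yes

Yes, inside


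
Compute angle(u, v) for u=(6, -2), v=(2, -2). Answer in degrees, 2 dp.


u.v = 16, |u| = sqrt(40) = 6.3246, |v| = sqrt(8) = 2.8284
cos(theta) = u.v/(|u||v|) = 16/sqrt(320) = 0.894427
theta = acos(0.894427) = 26.57 degrees

26.57 degrees


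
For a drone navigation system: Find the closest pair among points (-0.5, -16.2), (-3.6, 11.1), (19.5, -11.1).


d(P0,P1) = 27.4754, d(P0,P2) = 20.64, d(P1,P2) = 32.0383
Closest: P0 and P2

Closest pair: (-0.5, -16.2) and (19.5, -11.1), distance = 20.64


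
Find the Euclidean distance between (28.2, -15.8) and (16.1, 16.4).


dx=-12.1, dy=32.2
d^2 = (-12.1)^2 + 32.2^2 = 1183.25
d = sqrt(1183.25) = 34.3984

34.3984


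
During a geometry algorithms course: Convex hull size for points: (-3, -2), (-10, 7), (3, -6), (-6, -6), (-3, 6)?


Convex hull vertices (CCW): (-10, 7), (-6, -6), (3, -6), (-3, 6)
Count = 4

4


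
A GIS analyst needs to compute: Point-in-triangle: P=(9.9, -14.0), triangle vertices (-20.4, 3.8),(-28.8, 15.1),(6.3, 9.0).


Cross products: AB x AP = -192.87, BC x BP = -785.34, CA x CP = 632.82
All same sign? no

No, outside


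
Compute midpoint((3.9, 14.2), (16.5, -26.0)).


M = ((3.9+16.5)/2, (14.2+(-26))/2)
= (10.2, -5.9)

(10.2, -5.9)


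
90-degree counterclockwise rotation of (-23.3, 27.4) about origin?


90° CCW: (x,y) -> (-y, x)
(-23.3,27.4) -> (-27.4, -23.3)

(-27.4, -23.3)


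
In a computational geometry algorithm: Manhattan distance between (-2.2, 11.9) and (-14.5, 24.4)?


|(-2.2)-(-14.5)| + |11.9-24.4| = 12.3 + 12.5 = 24.8

24.8


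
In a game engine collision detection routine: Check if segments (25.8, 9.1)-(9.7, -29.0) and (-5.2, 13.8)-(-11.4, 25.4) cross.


Cross products: d1=-330.46, d2=92.52, d3=-1256.77, d4=-1679.75
d1*d2 < 0 and d3*d4 < 0? no

No, they don't intersect


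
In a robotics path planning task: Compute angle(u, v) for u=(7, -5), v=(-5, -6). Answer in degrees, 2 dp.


u.v = -5, |u| = sqrt(74) = 8.6023, |v| = sqrt(61) = 7.8102
cos(theta) = u.v/(|u||v|) = -5/sqrt(4514) = -0.07442
theta = acos(-0.07442) = 94.27 degrees

94.27 degrees


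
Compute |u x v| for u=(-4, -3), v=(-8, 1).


|u x v| = |(-4)*1 - (-3)*(-8)|
= |(-4) - 24| = 28

28


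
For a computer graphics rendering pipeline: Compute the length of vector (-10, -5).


|u| = sqrt((-10)^2 + (-5)^2) = sqrt(125) = 11.1803

11.1803


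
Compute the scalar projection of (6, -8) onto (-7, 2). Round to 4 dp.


u.v = -58, |v| = sqrt(53) = 7.2801
Scalar projection = u.v / |v| = -58 / sqrt(53) = -7.9669

-7.9669


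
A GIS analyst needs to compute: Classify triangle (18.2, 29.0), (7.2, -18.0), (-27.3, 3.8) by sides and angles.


Side lengths squared: AB^2=2330, BC^2=1665.49, CA^2=2705.29
Sorted: [1665.49, 2330, 2705.29]
By sides: Scalene, By angles: Acute

Scalene, Acute


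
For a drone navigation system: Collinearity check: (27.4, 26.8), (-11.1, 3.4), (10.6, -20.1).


Cross product: ((-11.1)-27.4)*((-20.1)-26.8) - (3.4-26.8)*(10.6-27.4)
= 1412.53

No, not collinear


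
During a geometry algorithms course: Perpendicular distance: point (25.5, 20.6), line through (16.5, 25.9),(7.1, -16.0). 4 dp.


|cross product| = 426.92
|line direction| = sqrt(1843.97) = 42.9415
Distance = 426.92/sqrt(1843.97) = 9.9419

9.9419


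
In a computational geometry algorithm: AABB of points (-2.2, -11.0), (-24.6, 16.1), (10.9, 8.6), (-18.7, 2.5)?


x range: [-24.6, 10.9]
y range: [-11, 16.1]
Bounding box: (-24.6,-11) to (10.9,16.1)

(-24.6,-11) to (10.9,16.1)


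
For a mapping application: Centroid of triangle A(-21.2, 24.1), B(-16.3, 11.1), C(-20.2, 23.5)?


Centroid = ((x_A+x_B+x_C)/3, (y_A+y_B+y_C)/3)
= (((-21.2)+(-16.3)+(-20.2))/3, (24.1+11.1+23.5)/3)
= (-19.2333, 19.5667)

(-19.2333, 19.5667)


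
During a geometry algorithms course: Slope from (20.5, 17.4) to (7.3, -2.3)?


slope = (y2-y1)/(x2-x1) = ((-2.3)-17.4)/(7.3-20.5) = (-19.7)/(-13.2) = 1.4924

1.4924


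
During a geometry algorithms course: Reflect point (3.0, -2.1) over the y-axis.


Reflection over y-axis: (x,y) -> (-x,y)
(3, -2.1) -> (-3, -2.1)

(-3, -2.1)


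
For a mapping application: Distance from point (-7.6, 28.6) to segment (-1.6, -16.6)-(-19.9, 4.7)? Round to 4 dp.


Project P onto AB: t = 1 (clamped to [0,1])
Closest point on segment: (-19.9, 4.7)
Distance: 26.8794

26.8794


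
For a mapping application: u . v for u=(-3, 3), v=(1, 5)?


u . v = u_x*v_x + u_y*v_y = (-3)*1 + 3*5
= (-3) + 15 = 12

12


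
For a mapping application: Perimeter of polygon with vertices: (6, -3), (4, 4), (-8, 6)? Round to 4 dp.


Sides: (6, -3)->(4, 4): sqrt(53) = 7.28011, (4, 4)->(-8, 6): sqrt(148) = 12.165525, (-8, 6)->(6, -3): sqrt(277) = 16.643317
Sum = 36.088952
Perimeter = 36.089

36.089


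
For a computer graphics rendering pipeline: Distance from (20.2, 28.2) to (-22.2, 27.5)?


dx=-42.4, dy=-0.7
d^2 = (-42.4)^2 + (-0.7)^2 = 1798.25
d = sqrt(1798.25) = 42.4058

42.4058


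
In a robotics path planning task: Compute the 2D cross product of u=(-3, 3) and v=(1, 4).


u x v = u_x*v_y - u_y*v_x = (-3)*4 - 3*1
= (-12) - 3 = -15

-15


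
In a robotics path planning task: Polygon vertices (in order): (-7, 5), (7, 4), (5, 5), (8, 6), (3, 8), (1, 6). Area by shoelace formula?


Shoelace sum: ((-7)*4 - 7*5) + (7*5 - 5*4) + (5*6 - 8*5) + (8*8 - 3*6) + (3*6 - 1*8) + (1*5 - (-7)*6)
= 45
Area = |45|/2 = 22.5

22.5


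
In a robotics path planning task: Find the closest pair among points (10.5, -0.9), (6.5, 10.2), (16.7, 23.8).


d(P0,P1) = 11.7987, d(P0,P2) = 25.4663, d(P1,P2) = 17
Closest: P0 and P1

Closest pair: (10.5, -0.9) and (6.5, 10.2), distance = 11.7987


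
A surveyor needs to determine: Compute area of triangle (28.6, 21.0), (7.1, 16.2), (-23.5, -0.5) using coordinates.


Area = |x_A(y_B-y_C) + x_B(y_C-y_A) + x_C(y_A-y_B)|/2
= |477.62 + (-152.65) + (-112.8)|/2
= 212.17/2 = 106.085

106.085


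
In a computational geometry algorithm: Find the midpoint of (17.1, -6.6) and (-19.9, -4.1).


M = ((17.1+(-19.9))/2, ((-6.6)+(-4.1))/2)
= (-1.4, -5.35)

(-1.4, -5.35)


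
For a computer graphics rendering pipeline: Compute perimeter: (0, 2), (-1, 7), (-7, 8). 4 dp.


Sides: (0, 2)->(-1, 7): sqrt(26) = 5.09902, (-1, 7)->(-7, 8): sqrt(37) = 6.082763, (-7, 8)->(0, 2): sqrt(85) = 9.219544
Sum = 20.401327
Perimeter = 20.4013

20.4013


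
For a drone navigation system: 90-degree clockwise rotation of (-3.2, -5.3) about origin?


90° CW: (x,y) -> (y, -x)
(-3.2,-5.3) -> (-5.3, 3.2)

(-5.3, 3.2)


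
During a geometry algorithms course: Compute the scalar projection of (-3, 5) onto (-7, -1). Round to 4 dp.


u.v = 16, |v| = sqrt(50) = 7.0711
Scalar projection = u.v / |v| = 16 / sqrt(50) = 2.2627

2.2627


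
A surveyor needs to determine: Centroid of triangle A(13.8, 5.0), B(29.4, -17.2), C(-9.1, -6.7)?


Centroid = ((x_A+x_B+x_C)/3, (y_A+y_B+y_C)/3)
= ((13.8+29.4+(-9.1))/3, (5+(-17.2)+(-6.7))/3)
= (11.3667, -6.3)

(11.3667, -6.3)


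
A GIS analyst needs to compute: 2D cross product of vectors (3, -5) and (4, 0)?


u x v = u_x*v_y - u_y*v_x = 3*0 - (-5)*4
= 0 - (-20) = 20

20


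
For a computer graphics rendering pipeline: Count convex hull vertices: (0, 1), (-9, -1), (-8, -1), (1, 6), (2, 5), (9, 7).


Convex hull vertices (CCW): (-9, -1), (-8, -1), (0, 1), (9, 7), (1, 6)
Count = 5

5


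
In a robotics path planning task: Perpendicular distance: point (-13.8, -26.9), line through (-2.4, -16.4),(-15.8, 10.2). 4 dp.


|cross product| = 443.94
|line direction| = sqrt(887.12) = 29.7846
Distance = 443.94/sqrt(887.12) = 14.905

14.905


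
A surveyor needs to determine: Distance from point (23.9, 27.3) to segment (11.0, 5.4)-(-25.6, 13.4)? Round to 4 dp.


Project P onto AB: t = 0 (clamped to [0,1])
Closest point on segment: (11, 5.4)
Distance: 25.4169

25.4169


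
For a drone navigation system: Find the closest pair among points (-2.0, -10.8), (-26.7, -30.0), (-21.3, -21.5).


d(P0,P1) = 31.2847, d(P0,P2) = 22.0676, d(P1,P2) = 10.0703
Closest: P1 and P2

Closest pair: (-26.7, -30.0) and (-21.3, -21.5), distance = 10.0703


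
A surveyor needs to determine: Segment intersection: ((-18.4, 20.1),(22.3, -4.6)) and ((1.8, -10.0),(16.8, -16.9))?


Cross products: d1=312.12, d2=222.45, d3=-726.13, d4=-636.46
d1*d2 < 0 and d3*d4 < 0? no

No, they don't intersect


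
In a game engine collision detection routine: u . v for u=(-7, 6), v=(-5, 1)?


u . v = u_x*v_x + u_y*v_y = (-7)*(-5) + 6*1
= 35 + 6 = 41

41


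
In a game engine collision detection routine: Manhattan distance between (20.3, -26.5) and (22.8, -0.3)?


|20.3-22.8| + |(-26.5)-(-0.3)| = 2.5 + 26.2 = 28.7

28.7


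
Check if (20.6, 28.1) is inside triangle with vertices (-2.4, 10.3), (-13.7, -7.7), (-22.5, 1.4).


Cross products: AB x AP = 212.86, BC x BP = -627.17, CA x CP = 153.08
All same sign? no

No, outside


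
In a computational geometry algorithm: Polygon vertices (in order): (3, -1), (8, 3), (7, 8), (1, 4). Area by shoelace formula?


Shoelace sum: (3*3 - 8*(-1)) + (8*8 - 7*3) + (7*4 - 1*8) + (1*(-1) - 3*4)
= 67
Area = |67|/2 = 33.5

33.5


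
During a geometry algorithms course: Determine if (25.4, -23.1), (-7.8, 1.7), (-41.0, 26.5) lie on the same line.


Cross product: ((-7.8)-25.4)*(26.5-(-23.1)) - (1.7-(-23.1))*((-41)-25.4)
= 0

Yes, collinear


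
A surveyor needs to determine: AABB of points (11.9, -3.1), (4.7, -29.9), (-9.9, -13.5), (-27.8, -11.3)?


x range: [-27.8, 11.9]
y range: [-29.9, -3.1]
Bounding box: (-27.8,-29.9) to (11.9,-3.1)

(-27.8,-29.9) to (11.9,-3.1)


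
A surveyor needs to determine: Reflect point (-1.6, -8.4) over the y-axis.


Reflection over y-axis: (x,y) -> (-x,y)
(-1.6, -8.4) -> (1.6, -8.4)

(1.6, -8.4)


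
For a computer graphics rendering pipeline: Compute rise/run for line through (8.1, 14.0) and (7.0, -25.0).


slope = (y2-y1)/(x2-x1) = ((-25)-14)/(7-8.1) = (-39)/(-1.1) = 35.4545

35.4545


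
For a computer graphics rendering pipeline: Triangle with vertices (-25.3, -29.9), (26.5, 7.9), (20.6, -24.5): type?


Side lengths squared: AB^2=4112.08, BC^2=1084.57, CA^2=2135.97
Sorted: [1084.57, 2135.97, 4112.08]
By sides: Scalene, By angles: Obtuse

Scalene, Obtuse


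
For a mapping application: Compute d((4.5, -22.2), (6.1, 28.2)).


dx=1.6, dy=50.4
d^2 = 1.6^2 + 50.4^2 = 2542.72
d = sqrt(2542.72) = 50.4254

50.4254


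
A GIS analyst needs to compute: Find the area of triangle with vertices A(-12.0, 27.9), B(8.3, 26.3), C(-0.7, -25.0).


Area = |x_A(y_B-y_C) + x_B(y_C-y_A) + x_C(y_A-y_B)|/2
= |(-615.6) + (-439.07) + (-1.12)|/2
= 1055.79/2 = 527.895

527.895


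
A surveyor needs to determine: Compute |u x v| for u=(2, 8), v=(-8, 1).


|u x v| = |2*1 - 8*(-8)|
= |2 - (-64)| = 66

66


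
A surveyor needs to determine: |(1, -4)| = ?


|u| = sqrt(1^2 + (-4)^2) = sqrt(17) = 4.1231

4.1231


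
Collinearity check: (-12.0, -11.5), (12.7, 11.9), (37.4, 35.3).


Cross product: (12.7-(-12))*(35.3-(-11.5)) - (11.9-(-11.5))*(37.4-(-12))
= 0

Yes, collinear


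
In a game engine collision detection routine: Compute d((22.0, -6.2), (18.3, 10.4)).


dx=-3.7, dy=16.6
d^2 = (-3.7)^2 + 16.6^2 = 289.25
d = sqrt(289.25) = 17.0074

17.0074


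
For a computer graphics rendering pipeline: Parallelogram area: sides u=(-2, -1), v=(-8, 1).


|u x v| = |(-2)*1 - (-1)*(-8)|
= |(-2) - 8| = 10

10


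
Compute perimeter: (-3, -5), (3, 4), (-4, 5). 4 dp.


Sides: (-3, -5)->(3, 4): sqrt(117) = 10.816654, (3, 4)->(-4, 5): sqrt(50) = 7.071068, (-4, 5)->(-3, -5): sqrt(101) = 10.049876
Sum = 27.937598
Perimeter = 27.9376

27.9376


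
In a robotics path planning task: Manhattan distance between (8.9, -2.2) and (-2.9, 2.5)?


|8.9-(-2.9)| + |(-2.2)-2.5| = 11.8 + 4.7 = 16.5

16.5


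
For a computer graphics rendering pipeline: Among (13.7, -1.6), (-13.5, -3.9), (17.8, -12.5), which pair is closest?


d(P0,P1) = 27.2971, d(P0,P2) = 11.6456, d(P1,P2) = 32.46
Closest: P0 and P2

Closest pair: (13.7, -1.6) and (17.8, -12.5), distance = 11.6456


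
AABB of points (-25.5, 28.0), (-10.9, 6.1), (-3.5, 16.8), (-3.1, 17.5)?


x range: [-25.5, -3.1]
y range: [6.1, 28]
Bounding box: (-25.5,6.1) to (-3.1,28)

(-25.5,6.1) to (-3.1,28)


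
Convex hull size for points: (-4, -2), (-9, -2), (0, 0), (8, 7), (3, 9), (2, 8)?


Convex hull vertices (CCW): (-9, -2), (-4, -2), (0, 0), (8, 7), (3, 9)
Count = 5

5


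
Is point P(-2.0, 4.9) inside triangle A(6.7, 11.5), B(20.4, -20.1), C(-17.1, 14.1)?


Cross products: AB x AP = -365.34, BC x BP = -171.42, CA x CP = -179.7
All same sign? yes

Yes, inside


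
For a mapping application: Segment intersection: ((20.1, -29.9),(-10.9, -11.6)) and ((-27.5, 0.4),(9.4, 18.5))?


Cross products: d1=-1979.63, d2=-743.26, d3=-68.22, d4=-1304.59
d1*d2 < 0 and d3*d4 < 0? no

No, they don't intersect


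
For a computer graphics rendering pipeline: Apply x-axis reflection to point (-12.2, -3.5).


Reflection over x-axis: (x,y) -> (x,-y)
(-12.2, -3.5) -> (-12.2, 3.5)

(-12.2, 3.5)


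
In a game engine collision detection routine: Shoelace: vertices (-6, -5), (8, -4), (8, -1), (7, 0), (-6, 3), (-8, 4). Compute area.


Shoelace sum: ((-6)*(-4) - 8*(-5)) + (8*(-1) - 8*(-4)) + (8*0 - 7*(-1)) + (7*3 - (-6)*0) + ((-6)*4 - (-8)*3) + ((-8)*(-5) - (-6)*4)
= 180
Area = |180|/2 = 90

90


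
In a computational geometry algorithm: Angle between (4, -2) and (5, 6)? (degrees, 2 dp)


u.v = 8, |u| = sqrt(20) = 4.4721, |v| = sqrt(61) = 7.8102
cos(theta) = u.v/(|u||v|) = 8/sqrt(1220) = 0.229039
theta = acos(0.229039) = 76.76 degrees

76.76 degrees


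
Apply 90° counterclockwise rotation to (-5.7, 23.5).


90° CCW: (x,y) -> (-y, x)
(-5.7,23.5) -> (-23.5, -5.7)

(-23.5, -5.7)


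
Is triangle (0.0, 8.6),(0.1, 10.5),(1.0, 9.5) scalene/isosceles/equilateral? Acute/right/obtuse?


Side lengths squared: AB^2=3.62, BC^2=1.81, CA^2=1.81
Sorted: [1.81, 1.81, 3.62]
By sides: Isosceles, By angles: Right

Isosceles, Right


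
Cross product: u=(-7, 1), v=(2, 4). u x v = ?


u x v = u_x*v_y - u_y*v_x = (-7)*4 - 1*2
= (-28) - 2 = -30

-30


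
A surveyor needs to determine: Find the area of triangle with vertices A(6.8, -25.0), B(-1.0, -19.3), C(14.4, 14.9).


Area = |x_A(y_B-y_C) + x_B(y_C-y_A) + x_C(y_A-y_B)|/2
= |(-232.56) + (-39.9) + (-82.08)|/2
= 354.54/2 = 177.27

177.27


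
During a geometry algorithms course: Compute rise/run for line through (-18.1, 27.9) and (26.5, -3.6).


slope = (y2-y1)/(x2-x1) = ((-3.6)-27.9)/(26.5-(-18.1)) = (-31.5)/44.6 = -0.7063

-0.7063


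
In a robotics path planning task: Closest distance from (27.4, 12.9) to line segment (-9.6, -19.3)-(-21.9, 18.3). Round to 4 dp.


Project P onto AB: t = 0.4828 (clamped to [0,1])
Closest point on segment: (-15.5385, -1.1464)
Distance: 45.1776

45.1776


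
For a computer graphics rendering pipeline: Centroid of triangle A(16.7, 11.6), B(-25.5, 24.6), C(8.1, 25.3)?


Centroid = ((x_A+x_B+x_C)/3, (y_A+y_B+y_C)/3)
= ((16.7+(-25.5)+8.1)/3, (11.6+24.6+25.3)/3)
= (-0.2333, 20.5)

(-0.2333, 20.5)


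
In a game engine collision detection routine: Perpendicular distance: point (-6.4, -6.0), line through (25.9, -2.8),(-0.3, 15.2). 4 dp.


|cross product| = 665.24
|line direction| = sqrt(1010.44) = 31.7874
Distance = 665.24/sqrt(1010.44) = 20.9278

20.9278


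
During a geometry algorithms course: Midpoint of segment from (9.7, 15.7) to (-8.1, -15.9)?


M = ((9.7+(-8.1))/2, (15.7+(-15.9))/2)
= (0.8, -0.1)

(0.8, -0.1)


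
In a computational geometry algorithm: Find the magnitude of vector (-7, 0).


|u| = sqrt((-7)^2 + 0^2) = sqrt(49) = 7

7


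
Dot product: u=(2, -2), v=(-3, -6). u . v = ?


u . v = u_x*v_x + u_y*v_y = 2*(-3) + (-2)*(-6)
= (-6) + 12 = 6

6


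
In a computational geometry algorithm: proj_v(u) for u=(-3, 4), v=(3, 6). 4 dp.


u.v = 15, |v| = sqrt(45) = 6.7082
Scalar projection = u.v / |v| = 15 / sqrt(45) = 2.2361

2.2361


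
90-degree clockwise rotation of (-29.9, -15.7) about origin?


90° CW: (x,y) -> (y, -x)
(-29.9,-15.7) -> (-15.7, 29.9)

(-15.7, 29.9)


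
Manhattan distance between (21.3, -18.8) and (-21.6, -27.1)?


|21.3-(-21.6)| + |(-18.8)-(-27.1)| = 42.9 + 8.3 = 51.2

51.2


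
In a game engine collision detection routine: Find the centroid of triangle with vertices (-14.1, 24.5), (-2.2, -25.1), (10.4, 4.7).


Centroid = ((x_A+x_B+x_C)/3, (y_A+y_B+y_C)/3)
= (((-14.1)+(-2.2)+10.4)/3, (24.5+(-25.1)+4.7)/3)
= (-1.9667, 1.3667)

(-1.9667, 1.3667)


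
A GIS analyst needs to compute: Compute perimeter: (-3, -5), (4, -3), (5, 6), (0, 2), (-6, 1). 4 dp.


Sides: (-3, -5)->(4, -3): sqrt(53) = 7.28011, (4, -3)->(5, 6): sqrt(82) = 9.055385, (5, 6)->(0, 2): sqrt(41) = 6.403124, (0, 2)->(-6, 1): sqrt(37) = 6.082763, (-6, 1)->(-3, -5): sqrt(45) = 6.708204
Sum = 35.529586
Perimeter = 35.5296

35.5296


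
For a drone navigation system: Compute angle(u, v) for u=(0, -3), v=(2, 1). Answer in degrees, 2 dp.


u.v = -3, |u| = sqrt(9) = 3, |v| = sqrt(5) = 2.2361
cos(theta) = u.v/(|u||v|) = -3/sqrt(45) = -0.447214
theta = acos(-0.447214) = 116.57 degrees

116.57 degrees


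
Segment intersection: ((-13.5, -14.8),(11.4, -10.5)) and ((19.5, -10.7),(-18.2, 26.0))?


Cross products: d1=1365.67, d2=289.73, d3=-39.81, d4=1036.13
d1*d2 < 0 and d3*d4 < 0? no

No, they don't intersect


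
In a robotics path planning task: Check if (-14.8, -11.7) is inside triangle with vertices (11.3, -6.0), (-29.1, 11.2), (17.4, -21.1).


Cross products: AB x AP = 679.2, BC x BP = -602.96, CA x CP = 428.88
All same sign? no

No, outside


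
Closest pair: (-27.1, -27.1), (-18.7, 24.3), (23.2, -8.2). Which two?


d(P0,P1) = 52.0819, d(P0,P2) = 53.7336, d(P1,P2) = 53.027
Closest: P0 and P1

Closest pair: (-27.1, -27.1) and (-18.7, 24.3), distance = 52.0819


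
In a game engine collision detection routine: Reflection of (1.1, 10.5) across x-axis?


Reflection over x-axis: (x,y) -> (x,-y)
(1.1, 10.5) -> (1.1, -10.5)

(1.1, -10.5)


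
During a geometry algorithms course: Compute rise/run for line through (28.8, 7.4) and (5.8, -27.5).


slope = (y2-y1)/(x2-x1) = ((-27.5)-7.4)/(5.8-28.8) = (-34.9)/(-23) = 1.5174

1.5174


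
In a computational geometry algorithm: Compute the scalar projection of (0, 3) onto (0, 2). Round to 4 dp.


u.v = 6, |v| = sqrt(4) = 2
Scalar projection = u.v / |v| = 6 / sqrt(4) = 3

3


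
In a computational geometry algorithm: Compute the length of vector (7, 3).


|u| = sqrt(7^2 + 3^2) = sqrt(58) = 7.6158

7.6158


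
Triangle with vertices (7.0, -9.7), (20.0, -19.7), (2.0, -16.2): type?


Side lengths squared: AB^2=269, BC^2=336.25, CA^2=67.25
Sorted: [67.25, 269, 336.25]
By sides: Scalene, By angles: Right

Scalene, Right


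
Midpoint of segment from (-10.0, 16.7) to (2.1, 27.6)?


M = (((-10)+2.1)/2, (16.7+27.6)/2)
= (-3.95, 22.15)

(-3.95, 22.15)


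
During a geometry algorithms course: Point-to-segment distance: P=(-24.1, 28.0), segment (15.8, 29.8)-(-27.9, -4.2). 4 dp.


Project P onto AB: t = 0.5887 (clamped to [0,1])
Closest point on segment: (-9.927, 9.7836)
Distance: 23.0806

23.0806


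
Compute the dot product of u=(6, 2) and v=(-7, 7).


u . v = u_x*v_x + u_y*v_y = 6*(-7) + 2*7
= (-42) + 14 = -28

-28


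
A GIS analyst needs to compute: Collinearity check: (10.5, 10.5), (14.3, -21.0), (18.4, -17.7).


Cross product: (14.3-10.5)*((-17.7)-10.5) - ((-21)-10.5)*(18.4-10.5)
= 141.69

No, not collinear


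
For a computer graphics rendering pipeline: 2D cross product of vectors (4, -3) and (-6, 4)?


u x v = u_x*v_y - u_y*v_x = 4*4 - (-3)*(-6)
= 16 - 18 = -2

-2


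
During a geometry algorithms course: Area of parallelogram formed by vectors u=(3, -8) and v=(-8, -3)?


|u x v| = |3*(-3) - (-8)*(-8)|
= |(-9) - 64| = 73

73


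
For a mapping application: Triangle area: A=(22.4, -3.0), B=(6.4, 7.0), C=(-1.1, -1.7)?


Area = |x_A(y_B-y_C) + x_B(y_C-y_A) + x_C(y_A-y_B)|/2
= |194.88 + 8.32 + 11|/2
= 214.2/2 = 107.1

107.1


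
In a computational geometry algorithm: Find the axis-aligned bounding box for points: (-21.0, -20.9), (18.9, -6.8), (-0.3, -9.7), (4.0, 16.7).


x range: [-21, 18.9]
y range: [-20.9, 16.7]
Bounding box: (-21,-20.9) to (18.9,16.7)

(-21,-20.9) to (18.9,16.7)


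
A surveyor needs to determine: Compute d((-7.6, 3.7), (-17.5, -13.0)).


dx=-9.9, dy=-16.7
d^2 = (-9.9)^2 + (-16.7)^2 = 376.9
d = sqrt(376.9) = 19.4139

19.4139


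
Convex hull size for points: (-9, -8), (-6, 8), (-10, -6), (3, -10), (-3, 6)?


Convex hull vertices (CCW): (-10, -6), (-9, -8), (3, -10), (-3, 6), (-6, 8)
Count = 5

5


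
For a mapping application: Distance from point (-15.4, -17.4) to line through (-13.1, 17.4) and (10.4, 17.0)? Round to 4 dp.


|cross product| = 818.72
|line direction| = sqrt(552.41) = 23.5034
Distance = 818.72/sqrt(552.41) = 34.8341

34.8341


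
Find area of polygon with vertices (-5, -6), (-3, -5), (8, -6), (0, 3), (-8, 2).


Shoelace sum: ((-5)*(-5) - (-3)*(-6)) + ((-3)*(-6) - 8*(-5)) + (8*3 - 0*(-6)) + (0*2 - (-8)*3) + ((-8)*(-6) - (-5)*2)
= 171
Area = |171|/2 = 85.5

85.5


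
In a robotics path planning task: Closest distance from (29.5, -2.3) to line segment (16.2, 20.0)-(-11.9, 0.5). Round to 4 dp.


Project P onto AB: t = 0.0522 (clamped to [0,1])
Closest point on segment: (14.7319, 18.9812)
Distance: 25.9034

25.9034


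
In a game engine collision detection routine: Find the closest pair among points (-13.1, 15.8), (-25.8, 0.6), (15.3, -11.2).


d(P0,P1) = 19.8073, d(P0,P2) = 39.1862, d(P1,P2) = 42.7604
Closest: P0 and P1

Closest pair: (-13.1, 15.8) and (-25.8, 0.6), distance = 19.8073


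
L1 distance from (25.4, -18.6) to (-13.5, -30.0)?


|25.4-(-13.5)| + |(-18.6)-(-30)| = 38.9 + 11.4 = 50.3

50.3


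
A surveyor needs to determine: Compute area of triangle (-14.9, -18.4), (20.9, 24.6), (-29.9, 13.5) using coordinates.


Area = |x_A(y_B-y_C) + x_B(y_C-y_A) + x_C(y_A-y_B)|/2
= |(-165.39) + 666.71 + 1285.7|/2
= 1787.02/2 = 893.51

893.51


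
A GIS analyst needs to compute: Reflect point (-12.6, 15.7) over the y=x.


Reflection over y=x: (x,y) -> (y,x)
(-12.6, 15.7) -> (15.7, -12.6)

(15.7, -12.6)


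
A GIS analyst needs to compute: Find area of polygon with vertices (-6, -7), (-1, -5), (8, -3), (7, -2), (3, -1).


Shoelace sum: ((-6)*(-5) - (-1)*(-7)) + ((-1)*(-3) - 8*(-5)) + (8*(-2) - 7*(-3)) + (7*(-1) - 3*(-2)) + (3*(-7) - (-6)*(-1))
= 43
Area = |43|/2 = 21.5

21.5


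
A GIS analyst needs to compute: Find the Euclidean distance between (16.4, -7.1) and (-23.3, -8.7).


dx=-39.7, dy=-1.6
d^2 = (-39.7)^2 + (-1.6)^2 = 1578.65
d = sqrt(1578.65) = 39.7322

39.7322


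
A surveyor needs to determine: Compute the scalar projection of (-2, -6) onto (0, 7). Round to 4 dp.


u.v = -42, |v| = sqrt(49) = 7
Scalar projection = u.v / |v| = -42 / sqrt(49) = -6

-6


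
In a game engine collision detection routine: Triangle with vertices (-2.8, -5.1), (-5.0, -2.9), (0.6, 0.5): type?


Side lengths squared: AB^2=9.68, BC^2=42.92, CA^2=42.92
Sorted: [9.68, 42.92, 42.92]
By sides: Isosceles, By angles: Acute

Isosceles, Acute


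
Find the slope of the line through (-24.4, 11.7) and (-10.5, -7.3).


slope = (y2-y1)/(x2-x1) = ((-7.3)-11.7)/((-10.5)-(-24.4)) = (-19)/13.9 = -1.3669

-1.3669


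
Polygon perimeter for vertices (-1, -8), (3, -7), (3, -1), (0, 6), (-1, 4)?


Sides: (-1, -8)->(3, -7): sqrt(17) = 4.123106, (3, -7)->(3, -1): sqrt(36) = 6, (3, -1)->(0, 6): sqrt(58) = 7.615773, (0, 6)->(-1, 4): sqrt(5) = 2.236068, (-1, 4)->(-1, -8): sqrt(144) = 12
Sum = 31.974947
Perimeter = 31.9749

31.9749


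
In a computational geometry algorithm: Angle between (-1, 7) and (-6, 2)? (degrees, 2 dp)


u.v = 20, |u| = sqrt(50) = 7.0711, |v| = sqrt(40) = 6.3246
cos(theta) = u.v/(|u||v|) = 20/sqrt(2000) = 0.447214
theta = acos(0.447214) = 63.43 degrees

63.43 degrees


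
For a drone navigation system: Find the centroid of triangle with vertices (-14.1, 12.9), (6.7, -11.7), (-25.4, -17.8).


Centroid = ((x_A+x_B+x_C)/3, (y_A+y_B+y_C)/3)
= (((-14.1)+6.7+(-25.4))/3, (12.9+(-11.7)+(-17.8))/3)
= (-10.9333, -5.5333)

(-10.9333, -5.5333)


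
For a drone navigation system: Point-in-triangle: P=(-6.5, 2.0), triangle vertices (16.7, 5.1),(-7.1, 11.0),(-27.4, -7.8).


Cross products: AB x AP = 210.66, BC x BP = 193.98, CA x CP = 162.57
All same sign? yes

Yes, inside


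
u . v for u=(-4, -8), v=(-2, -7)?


u . v = u_x*v_x + u_y*v_y = (-4)*(-2) + (-8)*(-7)
= 8 + 56 = 64

64


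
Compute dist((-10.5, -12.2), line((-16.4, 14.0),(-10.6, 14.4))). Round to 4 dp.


|cross product| = 154.32
|line direction| = sqrt(33.8) = 5.8138
Distance = 154.32/sqrt(33.8) = 26.5438

26.5438


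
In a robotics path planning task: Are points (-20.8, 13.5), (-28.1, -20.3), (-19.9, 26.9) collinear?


Cross product: ((-28.1)-(-20.8))*(26.9-13.5) - ((-20.3)-13.5)*((-19.9)-(-20.8))
= -67.4

No, not collinear


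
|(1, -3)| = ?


|u| = sqrt(1^2 + (-3)^2) = sqrt(10) = 3.1623

3.1623


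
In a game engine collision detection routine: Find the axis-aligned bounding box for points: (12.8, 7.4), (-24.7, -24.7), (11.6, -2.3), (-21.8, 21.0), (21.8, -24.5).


x range: [-24.7, 21.8]
y range: [-24.7, 21]
Bounding box: (-24.7,-24.7) to (21.8,21)

(-24.7,-24.7) to (21.8,21)
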